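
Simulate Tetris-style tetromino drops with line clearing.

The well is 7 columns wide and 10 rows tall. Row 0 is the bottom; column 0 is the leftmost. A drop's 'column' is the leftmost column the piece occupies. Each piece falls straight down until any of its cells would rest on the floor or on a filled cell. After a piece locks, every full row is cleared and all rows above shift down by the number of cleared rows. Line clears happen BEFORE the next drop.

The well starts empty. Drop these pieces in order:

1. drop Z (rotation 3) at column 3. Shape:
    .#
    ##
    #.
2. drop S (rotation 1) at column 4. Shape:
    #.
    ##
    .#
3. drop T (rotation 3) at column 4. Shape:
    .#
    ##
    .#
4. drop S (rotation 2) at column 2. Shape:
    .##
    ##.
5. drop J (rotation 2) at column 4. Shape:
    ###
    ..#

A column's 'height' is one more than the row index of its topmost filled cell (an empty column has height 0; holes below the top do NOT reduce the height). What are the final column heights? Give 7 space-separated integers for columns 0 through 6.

Answer: 0 0 6 7 8 8 8

Derivation:
Drop 1: Z rot3 at col 3 lands with bottom-row=0; cleared 0 line(s) (total 0); column heights now [0 0 0 2 3 0 0], max=3
Drop 2: S rot1 at col 4 lands with bottom-row=2; cleared 0 line(s) (total 0); column heights now [0 0 0 2 5 4 0], max=5
Drop 3: T rot3 at col 4 lands with bottom-row=4; cleared 0 line(s) (total 0); column heights now [0 0 0 2 6 7 0], max=7
Drop 4: S rot2 at col 2 lands with bottom-row=5; cleared 0 line(s) (total 0); column heights now [0 0 6 7 7 7 0], max=7
Drop 5: J rot2 at col 4 lands with bottom-row=6; cleared 0 line(s) (total 0); column heights now [0 0 6 7 8 8 8], max=8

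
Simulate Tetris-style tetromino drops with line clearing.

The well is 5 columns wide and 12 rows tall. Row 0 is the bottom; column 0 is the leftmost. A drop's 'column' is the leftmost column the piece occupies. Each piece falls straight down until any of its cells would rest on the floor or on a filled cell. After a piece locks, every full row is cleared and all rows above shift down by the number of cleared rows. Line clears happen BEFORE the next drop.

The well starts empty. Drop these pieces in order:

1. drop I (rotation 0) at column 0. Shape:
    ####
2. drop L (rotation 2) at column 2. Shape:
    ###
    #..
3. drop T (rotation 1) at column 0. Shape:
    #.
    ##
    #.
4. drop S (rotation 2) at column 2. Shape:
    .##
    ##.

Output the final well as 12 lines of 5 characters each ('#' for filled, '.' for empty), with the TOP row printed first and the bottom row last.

Answer: .....
.....
.....
.....
.....
.....
.....
.....
...##
#.##.
#.#..
####.

Derivation:
Drop 1: I rot0 at col 0 lands with bottom-row=0; cleared 0 line(s) (total 0); column heights now [1 1 1 1 0], max=1
Drop 2: L rot2 at col 2 lands with bottom-row=1; cleared 0 line(s) (total 0); column heights now [1 1 3 3 3], max=3
Drop 3: T rot1 at col 0 lands with bottom-row=1; cleared 1 line(s) (total 1); column heights now [3 1 2 1 0], max=3
Drop 4: S rot2 at col 2 lands with bottom-row=2; cleared 0 line(s) (total 1); column heights now [3 1 3 4 4], max=4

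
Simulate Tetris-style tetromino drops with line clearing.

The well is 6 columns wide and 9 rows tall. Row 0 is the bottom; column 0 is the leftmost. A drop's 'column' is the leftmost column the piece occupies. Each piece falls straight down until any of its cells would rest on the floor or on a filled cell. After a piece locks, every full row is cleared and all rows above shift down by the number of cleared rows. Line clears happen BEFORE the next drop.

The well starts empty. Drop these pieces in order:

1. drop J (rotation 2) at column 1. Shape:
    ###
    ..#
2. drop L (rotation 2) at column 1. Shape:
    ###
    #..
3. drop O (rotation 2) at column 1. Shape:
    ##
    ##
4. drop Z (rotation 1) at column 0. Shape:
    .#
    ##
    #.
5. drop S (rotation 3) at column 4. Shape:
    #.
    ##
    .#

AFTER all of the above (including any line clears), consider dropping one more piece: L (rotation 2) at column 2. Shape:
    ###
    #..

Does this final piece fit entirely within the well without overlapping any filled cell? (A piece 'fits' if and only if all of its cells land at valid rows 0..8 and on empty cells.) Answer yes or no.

Answer: yes

Derivation:
Drop 1: J rot2 at col 1 lands with bottom-row=0; cleared 0 line(s) (total 0); column heights now [0 2 2 2 0 0], max=2
Drop 2: L rot2 at col 1 lands with bottom-row=2; cleared 0 line(s) (total 0); column heights now [0 4 4 4 0 0], max=4
Drop 3: O rot2 at col 1 lands with bottom-row=4; cleared 0 line(s) (total 0); column heights now [0 6 6 4 0 0], max=6
Drop 4: Z rot1 at col 0 lands with bottom-row=5; cleared 0 line(s) (total 0); column heights now [7 8 6 4 0 0], max=8
Drop 5: S rot3 at col 4 lands with bottom-row=0; cleared 0 line(s) (total 0); column heights now [7 8 6 4 3 2], max=8
Test piece L rot2 at col 2 (width 3): heights before test = [7 8 6 4 3 2]; fits = True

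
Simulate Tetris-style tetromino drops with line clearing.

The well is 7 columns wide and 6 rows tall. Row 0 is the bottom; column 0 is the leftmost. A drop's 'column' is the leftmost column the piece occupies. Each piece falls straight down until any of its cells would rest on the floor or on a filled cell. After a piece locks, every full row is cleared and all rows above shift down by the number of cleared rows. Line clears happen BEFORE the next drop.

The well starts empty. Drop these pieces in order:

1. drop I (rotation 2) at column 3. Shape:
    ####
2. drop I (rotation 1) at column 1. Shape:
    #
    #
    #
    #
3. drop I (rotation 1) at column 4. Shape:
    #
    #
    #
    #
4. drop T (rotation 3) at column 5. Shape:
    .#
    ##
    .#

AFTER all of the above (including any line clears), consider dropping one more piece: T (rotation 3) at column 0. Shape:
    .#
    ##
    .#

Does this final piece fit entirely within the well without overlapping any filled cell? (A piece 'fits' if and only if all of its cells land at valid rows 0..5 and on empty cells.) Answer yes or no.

Drop 1: I rot2 at col 3 lands with bottom-row=0; cleared 0 line(s) (total 0); column heights now [0 0 0 1 1 1 1], max=1
Drop 2: I rot1 at col 1 lands with bottom-row=0; cleared 0 line(s) (total 0); column heights now [0 4 0 1 1 1 1], max=4
Drop 3: I rot1 at col 4 lands with bottom-row=1; cleared 0 line(s) (total 0); column heights now [0 4 0 1 5 1 1], max=5
Drop 4: T rot3 at col 5 lands with bottom-row=1; cleared 0 line(s) (total 0); column heights now [0 4 0 1 5 3 4], max=5
Test piece T rot3 at col 0 (width 2): heights before test = [0 4 0 1 5 3 4]; fits = False

Answer: no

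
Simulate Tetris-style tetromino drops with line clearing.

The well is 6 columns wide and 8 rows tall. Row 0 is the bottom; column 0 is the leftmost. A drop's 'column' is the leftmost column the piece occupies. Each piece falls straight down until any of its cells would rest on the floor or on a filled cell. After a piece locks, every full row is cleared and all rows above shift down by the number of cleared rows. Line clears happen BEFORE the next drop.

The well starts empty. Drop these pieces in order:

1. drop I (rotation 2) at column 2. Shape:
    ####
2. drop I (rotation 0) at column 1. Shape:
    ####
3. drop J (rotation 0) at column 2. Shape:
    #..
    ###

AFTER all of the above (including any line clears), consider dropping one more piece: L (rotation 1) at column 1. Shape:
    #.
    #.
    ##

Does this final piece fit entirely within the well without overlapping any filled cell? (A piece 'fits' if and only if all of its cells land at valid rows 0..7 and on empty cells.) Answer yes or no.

Answer: yes

Derivation:
Drop 1: I rot2 at col 2 lands with bottom-row=0; cleared 0 line(s) (total 0); column heights now [0 0 1 1 1 1], max=1
Drop 2: I rot0 at col 1 lands with bottom-row=1; cleared 0 line(s) (total 0); column heights now [0 2 2 2 2 1], max=2
Drop 3: J rot0 at col 2 lands with bottom-row=2; cleared 0 line(s) (total 0); column heights now [0 2 4 3 3 1], max=4
Test piece L rot1 at col 1 (width 2): heights before test = [0 2 4 3 3 1]; fits = True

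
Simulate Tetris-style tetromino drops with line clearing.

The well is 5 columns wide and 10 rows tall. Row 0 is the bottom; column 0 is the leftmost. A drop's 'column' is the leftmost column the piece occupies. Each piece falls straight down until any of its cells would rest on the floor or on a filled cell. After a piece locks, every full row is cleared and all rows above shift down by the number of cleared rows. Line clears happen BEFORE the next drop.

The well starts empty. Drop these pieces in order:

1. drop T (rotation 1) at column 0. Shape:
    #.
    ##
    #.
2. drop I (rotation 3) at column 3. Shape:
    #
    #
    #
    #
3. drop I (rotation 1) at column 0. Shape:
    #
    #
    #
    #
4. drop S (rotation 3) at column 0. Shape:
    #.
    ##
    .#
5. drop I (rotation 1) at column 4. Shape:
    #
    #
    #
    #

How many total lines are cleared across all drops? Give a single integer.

Drop 1: T rot1 at col 0 lands with bottom-row=0; cleared 0 line(s) (total 0); column heights now [3 2 0 0 0], max=3
Drop 2: I rot3 at col 3 lands with bottom-row=0; cleared 0 line(s) (total 0); column heights now [3 2 0 4 0], max=4
Drop 3: I rot1 at col 0 lands with bottom-row=3; cleared 0 line(s) (total 0); column heights now [7 2 0 4 0], max=7
Drop 4: S rot3 at col 0 lands with bottom-row=6; cleared 0 line(s) (total 0); column heights now [9 8 0 4 0], max=9
Drop 5: I rot1 at col 4 lands with bottom-row=0; cleared 0 line(s) (total 0); column heights now [9 8 0 4 4], max=9

Answer: 0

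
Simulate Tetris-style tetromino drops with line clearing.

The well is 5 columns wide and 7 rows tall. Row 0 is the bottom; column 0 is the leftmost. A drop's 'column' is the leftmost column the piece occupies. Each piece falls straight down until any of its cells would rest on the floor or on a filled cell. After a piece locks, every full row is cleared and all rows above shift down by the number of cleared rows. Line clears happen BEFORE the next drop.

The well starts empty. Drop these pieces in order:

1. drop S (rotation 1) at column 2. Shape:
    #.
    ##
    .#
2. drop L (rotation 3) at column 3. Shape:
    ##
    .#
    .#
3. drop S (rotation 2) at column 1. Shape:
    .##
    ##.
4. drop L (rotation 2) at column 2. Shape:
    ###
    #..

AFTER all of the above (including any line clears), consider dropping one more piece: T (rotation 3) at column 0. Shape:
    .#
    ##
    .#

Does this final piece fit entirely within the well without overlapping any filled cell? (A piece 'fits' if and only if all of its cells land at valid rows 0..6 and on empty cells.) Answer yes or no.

Answer: yes

Derivation:
Drop 1: S rot1 at col 2 lands with bottom-row=0; cleared 0 line(s) (total 0); column heights now [0 0 3 2 0], max=3
Drop 2: L rot3 at col 3 lands with bottom-row=0; cleared 0 line(s) (total 0); column heights now [0 0 3 3 3], max=3
Drop 3: S rot2 at col 1 lands with bottom-row=3; cleared 0 line(s) (total 0); column heights now [0 4 5 5 3], max=5
Drop 4: L rot2 at col 2 lands with bottom-row=5; cleared 0 line(s) (total 0); column heights now [0 4 7 7 7], max=7
Test piece T rot3 at col 0 (width 2): heights before test = [0 4 7 7 7]; fits = True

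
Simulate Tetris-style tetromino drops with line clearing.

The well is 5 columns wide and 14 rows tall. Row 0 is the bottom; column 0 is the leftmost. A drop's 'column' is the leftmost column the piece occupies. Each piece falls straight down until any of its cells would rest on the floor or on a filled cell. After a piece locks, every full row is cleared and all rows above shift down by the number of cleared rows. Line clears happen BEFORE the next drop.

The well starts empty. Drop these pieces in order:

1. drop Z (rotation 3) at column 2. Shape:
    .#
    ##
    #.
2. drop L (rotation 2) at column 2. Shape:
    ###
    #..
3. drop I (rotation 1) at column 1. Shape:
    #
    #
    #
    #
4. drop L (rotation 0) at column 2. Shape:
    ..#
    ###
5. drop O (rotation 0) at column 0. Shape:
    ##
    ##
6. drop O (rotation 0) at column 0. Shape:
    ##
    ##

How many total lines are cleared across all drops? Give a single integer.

Drop 1: Z rot3 at col 2 lands with bottom-row=0; cleared 0 line(s) (total 0); column heights now [0 0 2 3 0], max=3
Drop 2: L rot2 at col 2 lands with bottom-row=2; cleared 0 line(s) (total 0); column heights now [0 0 4 4 4], max=4
Drop 3: I rot1 at col 1 lands with bottom-row=0; cleared 0 line(s) (total 0); column heights now [0 4 4 4 4], max=4
Drop 4: L rot0 at col 2 lands with bottom-row=4; cleared 0 line(s) (total 0); column heights now [0 4 5 5 6], max=6
Drop 5: O rot0 at col 0 lands with bottom-row=4; cleared 1 line(s) (total 1); column heights now [5 5 4 4 5], max=5
Drop 6: O rot0 at col 0 lands with bottom-row=5; cleared 0 line(s) (total 1); column heights now [7 7 4 4 5], max=7

Answer: 1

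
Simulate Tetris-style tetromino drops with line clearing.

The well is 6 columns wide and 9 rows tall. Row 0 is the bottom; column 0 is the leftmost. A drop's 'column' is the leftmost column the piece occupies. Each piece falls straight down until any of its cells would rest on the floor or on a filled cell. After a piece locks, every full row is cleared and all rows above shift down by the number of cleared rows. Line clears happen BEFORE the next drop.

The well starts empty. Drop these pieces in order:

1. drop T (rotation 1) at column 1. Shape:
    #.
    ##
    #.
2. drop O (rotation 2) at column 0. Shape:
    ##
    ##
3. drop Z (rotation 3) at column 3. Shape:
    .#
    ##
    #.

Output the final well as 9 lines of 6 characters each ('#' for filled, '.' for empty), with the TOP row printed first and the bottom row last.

Answer: ......
......
......
......
##....
##....
.#..#.
.####.
.#.#..

Derivation:
Drop 1: T rot1 at col 1 lands with bottom-row=0; cleared 0 line(s) (total 0); column heights now [0 3 2 0 0 0], max=3
Drop 2: O rot2 at col 0 lands with bottom-row=3; cleared 0 line(s) (total 0); column heights now [5 5 2 0 0 0], max=5
Drop 3: Z rot3 at col 3 lands with bottom-row=0; cleared 0 line(s) (total 0); column heights now [5 5 2 2 3 0], max=5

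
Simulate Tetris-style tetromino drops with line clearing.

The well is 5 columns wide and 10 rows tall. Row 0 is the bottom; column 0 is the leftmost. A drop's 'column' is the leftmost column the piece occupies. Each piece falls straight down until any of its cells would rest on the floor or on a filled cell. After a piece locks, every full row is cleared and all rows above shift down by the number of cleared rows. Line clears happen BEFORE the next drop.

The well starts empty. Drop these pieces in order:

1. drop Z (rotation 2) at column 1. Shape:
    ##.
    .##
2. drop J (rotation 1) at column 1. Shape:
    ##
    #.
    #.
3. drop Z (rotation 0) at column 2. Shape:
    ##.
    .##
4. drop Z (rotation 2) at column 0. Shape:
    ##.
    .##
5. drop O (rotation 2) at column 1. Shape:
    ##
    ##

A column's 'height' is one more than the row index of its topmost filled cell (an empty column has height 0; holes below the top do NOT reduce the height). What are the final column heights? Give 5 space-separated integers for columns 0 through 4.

Answer: 8 10 10 6 5

Derivation:
Drop 1: Z rot2 at col 1 lands with bottom-row=0; cleared 0 line(s) (total 0); column heights now [0 2 2 1 0], max=2
Drop 2: J rot1 at col 1 lands with bottom-row=2; cleared 0 line(s) (total 0); column heights now [0 5 5 1 0], max=5
Drop 3: Z rot0 at col 2 lands with bottom-row=4; cleared 0 line(s) (total 0); column heights now [0 5 6 6 5], max=6
Drop 4: Z rot2 at col 0 lands with bottom-row=6; cleared 0 line(s) (total 0); column heights now [8 8 7 6 5], max=8
Drop 5: O rot2 at col 1 lands with bottom-row=8; cleared 0 line(s) (total 0); column heights now [8 10 10 6 5], max=10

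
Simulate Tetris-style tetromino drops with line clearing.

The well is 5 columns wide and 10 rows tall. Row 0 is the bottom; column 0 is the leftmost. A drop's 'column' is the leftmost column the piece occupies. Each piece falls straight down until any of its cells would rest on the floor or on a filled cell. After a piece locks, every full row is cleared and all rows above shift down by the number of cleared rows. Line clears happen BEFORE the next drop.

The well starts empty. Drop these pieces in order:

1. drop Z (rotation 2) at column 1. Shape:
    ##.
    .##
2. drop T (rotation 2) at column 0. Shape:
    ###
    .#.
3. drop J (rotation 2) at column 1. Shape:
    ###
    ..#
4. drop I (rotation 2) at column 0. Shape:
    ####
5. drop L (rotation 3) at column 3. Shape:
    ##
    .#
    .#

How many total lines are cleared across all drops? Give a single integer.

Drop 1: Z rot2 at col 1 lands with bottom-row=0; cleared 0 line(s) (total 0); column heights now [0 2 2 1 0], max=2
Drop 2: T rot2 at col 0 lands with bottom-row=2; cleared 0 line(s) (total 0); column heights now [4 4 4 1 0], max=4
Drop 3: J rot2 at col 1 lands with bottom-row=3; cleared 0 line(s) (total 0); column heights now [4 5 5 5 0], max=5
Drop 4: I rot2 at col 0 lands with bottom-row=5; cleared 0 line(s) (total 0); column heights now [6 6 6 6 0], max=6
Drop 5: L rot3 at col 3 lands with bottom-row=4; cleared 1 line(s) (total 1); column heights now [4 5 5 6 6], max=6

Answer: 1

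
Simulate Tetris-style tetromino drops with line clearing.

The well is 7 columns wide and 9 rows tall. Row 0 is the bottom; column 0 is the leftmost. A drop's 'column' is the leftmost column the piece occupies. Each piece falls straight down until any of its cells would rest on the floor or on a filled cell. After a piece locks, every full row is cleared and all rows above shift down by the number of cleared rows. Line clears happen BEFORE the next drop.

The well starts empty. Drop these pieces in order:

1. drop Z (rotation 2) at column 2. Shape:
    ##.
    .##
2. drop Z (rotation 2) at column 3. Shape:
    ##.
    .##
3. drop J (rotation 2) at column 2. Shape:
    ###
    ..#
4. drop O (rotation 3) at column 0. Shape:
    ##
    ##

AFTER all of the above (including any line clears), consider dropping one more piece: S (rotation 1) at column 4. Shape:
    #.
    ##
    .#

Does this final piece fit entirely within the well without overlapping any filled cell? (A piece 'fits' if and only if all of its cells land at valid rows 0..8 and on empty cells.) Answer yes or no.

Answer: yes

Derivation:
Drop 1: Z rot2 at col 2 lands with bottom-row=0; cleared 0 line(s) (total 0); column heights now [0 0 2 2 1 0 0], max=2
Drop 2: Z rot2 at col 3 lands with bottom-row=1; cleared 0 line(s) (total 0); column heights now [0 0 2 3 3 2 0], max=3
Drop 3: J rot2 at col 2 lands with bottom-row=3; cleared 0 line(s) (total 0); column heights now [0 0 5 5 5 2 0], max=5
Drop 4: O rot3 at col 0 lands with bottom-row=0; cleared 0 line(s) (total 0); column heights now [2 2 5 5 5 2 0], max=5
Test piece S rot1 at col 4 (width 2): heights before test = [2 2 5 5 5 2 0]; fits = True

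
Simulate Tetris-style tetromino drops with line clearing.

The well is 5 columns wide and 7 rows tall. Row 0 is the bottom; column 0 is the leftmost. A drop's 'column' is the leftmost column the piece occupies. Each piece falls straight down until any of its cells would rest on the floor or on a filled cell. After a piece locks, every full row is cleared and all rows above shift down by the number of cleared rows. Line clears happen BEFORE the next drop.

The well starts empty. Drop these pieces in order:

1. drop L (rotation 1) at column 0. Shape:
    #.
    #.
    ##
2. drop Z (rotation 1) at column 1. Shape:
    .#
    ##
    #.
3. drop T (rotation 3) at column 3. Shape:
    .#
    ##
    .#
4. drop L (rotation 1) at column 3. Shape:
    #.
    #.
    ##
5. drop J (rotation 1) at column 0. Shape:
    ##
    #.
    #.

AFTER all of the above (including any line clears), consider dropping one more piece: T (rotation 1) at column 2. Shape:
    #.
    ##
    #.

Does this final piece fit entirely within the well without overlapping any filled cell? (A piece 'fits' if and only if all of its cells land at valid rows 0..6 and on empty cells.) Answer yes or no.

Drop 1: L rot1 at col 0 lands with bottom-row=0; cleared 0 line(s) (total 0); column heights now [3 1 0 0 0], max=3
Drop 2: Z rot1 at col 1 lands with bottom-row=1; cleared 0 line(s) (total 0); column heights now [3 3 4 0 0], max=4
Drop 3: T rot3 at col 3 lands with bottom-row=0; cleared 0 line(s) (total 0); column heights now [3 3 4 2 3], max=4
Drop 4: L rot1 at col 3 lands with bottom-row=3; cleared 0 line(s) (total 0); column heights now [3 3 4 6 4], max=6
Drop 5: J rot1 at col 0 lands with bottom-row=3; cleared 0 line(s) (total 0); column heights now [6 6 4 6 4], max=6
Test piece T rot1 at col 2 (width 2): heights before test = [6 6 4 6 4]; fits = False

Answer: no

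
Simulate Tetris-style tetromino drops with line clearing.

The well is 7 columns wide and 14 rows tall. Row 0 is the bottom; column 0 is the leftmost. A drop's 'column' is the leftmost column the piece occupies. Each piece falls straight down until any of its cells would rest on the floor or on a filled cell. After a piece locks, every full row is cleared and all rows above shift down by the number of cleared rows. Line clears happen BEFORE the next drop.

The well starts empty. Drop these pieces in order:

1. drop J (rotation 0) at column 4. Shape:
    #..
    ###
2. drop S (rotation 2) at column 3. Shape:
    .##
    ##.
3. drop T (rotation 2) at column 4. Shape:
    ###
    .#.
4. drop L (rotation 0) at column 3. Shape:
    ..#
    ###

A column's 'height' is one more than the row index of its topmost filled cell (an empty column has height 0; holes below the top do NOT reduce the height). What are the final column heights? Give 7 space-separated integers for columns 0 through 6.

Drop 1: J rot0 at col 4 lands with bottom-row=0; cleared 0 line(s) (total 0); column heights now [0 0 0 0 2 1 1], max=2
Drop 2: S rot2 at col 3 lands with bottom-row=2; cleared 0 line(s) (total 0); column heights now [0 0 0 3 4 4 1], max=4
Drop 3: T rot2 at col 4 lands with bottom-row=4; cleared 0 line(s) (total 0); column heights now [0 0 0 3 6 6 6], max=6
Drop 4: L rot0 at col 3 lands with bottom-row=6; cleared 0 line(s) (total 0); column heights now [0 0 0 7 7 8 6], max=8

Answer: 0 0 0 7 7 8 6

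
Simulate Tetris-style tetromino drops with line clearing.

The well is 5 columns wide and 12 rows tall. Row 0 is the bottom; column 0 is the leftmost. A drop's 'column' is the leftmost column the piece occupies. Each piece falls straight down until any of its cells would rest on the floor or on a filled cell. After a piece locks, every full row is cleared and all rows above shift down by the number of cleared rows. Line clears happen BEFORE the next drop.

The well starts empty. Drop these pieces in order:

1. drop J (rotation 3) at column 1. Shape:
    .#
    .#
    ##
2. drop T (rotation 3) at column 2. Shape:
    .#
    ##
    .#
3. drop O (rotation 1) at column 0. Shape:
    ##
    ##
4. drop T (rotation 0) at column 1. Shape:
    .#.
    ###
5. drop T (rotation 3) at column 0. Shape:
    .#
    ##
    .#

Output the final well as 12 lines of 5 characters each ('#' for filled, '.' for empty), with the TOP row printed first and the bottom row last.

Drop 1: J rot3 at col 1 lands with bottom-row=0; cleared 0 line(s) (total 0); column heights now [0 1 3 0 0], max=3
Drop 2: T rot3 at col 2 lands with bottom-row=2; cleared 0 line(s) (total 0); column heights now [0 1 4 5 0], max=5
Drop 3: O rot1 at col 0 lands with bottom-row=1; cleared 0 line(s) (total 0); column heights now [3 3 4 5 0], max=5
Drop 4: T rot0 at col 1 lands with bottom-row=5; cleared 0 line(s) (total 0); column heights now [3 6 7 6 0], max=7
Drop 5: T rot3 at col 0 lands with bottom-row=6; cleared 0 line(s) (total 0); column heights now [8 9 7 6 0], max=9

Answer: .....
.....
.....
.#...
##...
.##..
.###.
...#.
..##.
####.
###..
.##..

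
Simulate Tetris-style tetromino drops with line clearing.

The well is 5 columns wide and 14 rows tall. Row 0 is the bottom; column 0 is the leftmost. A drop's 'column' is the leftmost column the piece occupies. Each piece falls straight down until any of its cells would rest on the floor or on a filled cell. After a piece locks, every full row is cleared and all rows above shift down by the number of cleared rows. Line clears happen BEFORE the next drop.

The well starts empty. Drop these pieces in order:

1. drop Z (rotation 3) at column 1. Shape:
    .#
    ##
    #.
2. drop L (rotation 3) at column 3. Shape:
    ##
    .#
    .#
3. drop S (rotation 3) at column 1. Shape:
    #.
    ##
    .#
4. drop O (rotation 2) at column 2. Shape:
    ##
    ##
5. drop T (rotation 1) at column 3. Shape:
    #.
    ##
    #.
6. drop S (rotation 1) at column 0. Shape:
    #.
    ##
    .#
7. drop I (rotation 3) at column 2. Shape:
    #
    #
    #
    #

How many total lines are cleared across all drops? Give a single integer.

Answer: 0

Derivation:
Drop 1: Z rot3 at col 1 lands with bottom-row=0; cleared 0 line(s) (total 0); column heights now [0 2 3 0 0], max=3
Drop 2: L rot3 at col 3 lands with bottom-row=0; cleared 0 line(s) (total 0); column heights now [0 2 3 3 3], max=3
Drop 3: S rot3 at col 1 lands with bottom-row=3; cleared 0 line(s) (total 0); column heights now [0 6 5 3 3], max=6
Drop 4: O rot2 at col 2 lands with bottom-row=5; cleared 0 line(s) (total 0); column heights now [0 6 7 7 3], max=7
Drop 5: T rot1 at col 3 lands with bottom-row=7; cleared 0 line(s) (total 0); column heights now [0 6 7 10 9], max=10
Drop 6: S rot1 at col 0 lands with bottom-row=6; cleared 0 line(s) (total 0); column heights now [9 8 7 10 9], max=10
Drop 7: I rot3 at col 2 lands with bottom-row=7; cleared 0 line(s) (total 0); column heights now [9 8 11 10 9], max=11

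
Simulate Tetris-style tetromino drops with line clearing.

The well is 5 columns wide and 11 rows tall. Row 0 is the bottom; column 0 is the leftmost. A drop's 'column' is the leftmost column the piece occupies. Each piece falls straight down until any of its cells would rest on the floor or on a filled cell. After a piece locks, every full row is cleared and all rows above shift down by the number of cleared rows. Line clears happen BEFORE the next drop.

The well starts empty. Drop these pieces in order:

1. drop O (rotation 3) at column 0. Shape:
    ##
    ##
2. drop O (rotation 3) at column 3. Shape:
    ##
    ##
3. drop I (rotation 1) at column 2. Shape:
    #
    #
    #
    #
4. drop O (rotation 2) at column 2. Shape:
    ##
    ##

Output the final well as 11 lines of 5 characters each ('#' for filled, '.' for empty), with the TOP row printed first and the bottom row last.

Drop 1: O rot3 at col 0 lands with bottom-row=0; cleared 0 line(s) (total 0); column heights now [2 2 0 0 0], max=2
Drop 2: O rot3 at col 3 lands with bottom-row=0; cleared 0 line(s) (total 0); column heights now [2 2 0 2 2], max=2
Drop 3: I rot1 at col 2 lands with bottom-row=0; cleared 2 line(s) (total 2); column heights now [0 0 2 0 0], max=2
Drop 4: O rot2 at col 2 lands with bottom-row=2; cleared 0 line(s) (total 2); column heights now [0 0 4 4 0], max=4

Answer: .....
.....
.....
.....
.....
.....
.....
..##.
..##.
..#..
..#..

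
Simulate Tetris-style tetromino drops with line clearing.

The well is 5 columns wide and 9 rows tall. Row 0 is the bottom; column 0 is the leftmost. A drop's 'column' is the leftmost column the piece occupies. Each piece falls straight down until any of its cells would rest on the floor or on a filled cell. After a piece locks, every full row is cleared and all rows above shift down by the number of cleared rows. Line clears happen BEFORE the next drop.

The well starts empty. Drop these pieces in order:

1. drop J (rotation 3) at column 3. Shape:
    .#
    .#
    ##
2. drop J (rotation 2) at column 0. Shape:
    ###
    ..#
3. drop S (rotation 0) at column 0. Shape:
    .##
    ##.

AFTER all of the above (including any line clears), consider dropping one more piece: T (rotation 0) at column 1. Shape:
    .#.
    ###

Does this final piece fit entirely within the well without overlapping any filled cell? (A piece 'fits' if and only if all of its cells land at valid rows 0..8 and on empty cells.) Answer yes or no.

Drop 1: J rot3 at col 3 lands with bottom-row=0; cleared 0 line(s) (total 0); column heights now [0 0 0 1 3], max=3
Drop 2: J rot2 at col 0 lands with bottom-row=0; cleared 0 line(s) (total 0); column heights now [2 2 2 1 3], max=3
Drop 3: S rot0 at col 0 lands with bottom-row=2; cleared 0 line(s) (total 0); column heights now [3 4 4 1 3], max=4
Test piece T rot0 at col 1 (width 3): heights before test = [3 4 4 1 3]; fits = True

Answer: yes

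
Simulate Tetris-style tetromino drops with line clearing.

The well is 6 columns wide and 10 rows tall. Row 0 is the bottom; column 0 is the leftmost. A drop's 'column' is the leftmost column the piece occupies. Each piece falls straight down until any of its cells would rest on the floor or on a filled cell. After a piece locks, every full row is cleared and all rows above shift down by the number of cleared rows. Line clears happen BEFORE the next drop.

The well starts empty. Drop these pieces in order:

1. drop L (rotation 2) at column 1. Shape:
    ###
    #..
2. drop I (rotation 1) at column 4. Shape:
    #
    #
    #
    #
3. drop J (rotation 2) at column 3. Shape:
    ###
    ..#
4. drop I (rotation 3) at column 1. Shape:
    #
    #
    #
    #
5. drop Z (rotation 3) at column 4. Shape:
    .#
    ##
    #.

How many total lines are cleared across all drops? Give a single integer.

Drop 1: L rot2 at col 1 lands with bottom-row=0; cleared 0 line(s) (total 0); column heights now [0 2 2 2 0 0], max=2
Drop 2: I rot1 at col 4 lands with bottom-row=0; cleared 0 line(s) (total 0); column heights now [0 2 2 2 4 0], max=4
Drop 3: J rot2 at col 3 lands with bottom-row=3; cleared 0 line(s) (total 0); column heights now [0 2 2 5 5 5], max=5
Drop 4: I rot3 at col 1 lands with bottom-row=2; cleared 0 line(s) (total 0); column heights now [0 6 2 5 5 5], max=6
Drop 5: Z rot3 at col 4 lands with bottom-row=5; cleared 0 line(s) (total 0); column heights now [0 6 2 5 7 8], max=8

Answer: 0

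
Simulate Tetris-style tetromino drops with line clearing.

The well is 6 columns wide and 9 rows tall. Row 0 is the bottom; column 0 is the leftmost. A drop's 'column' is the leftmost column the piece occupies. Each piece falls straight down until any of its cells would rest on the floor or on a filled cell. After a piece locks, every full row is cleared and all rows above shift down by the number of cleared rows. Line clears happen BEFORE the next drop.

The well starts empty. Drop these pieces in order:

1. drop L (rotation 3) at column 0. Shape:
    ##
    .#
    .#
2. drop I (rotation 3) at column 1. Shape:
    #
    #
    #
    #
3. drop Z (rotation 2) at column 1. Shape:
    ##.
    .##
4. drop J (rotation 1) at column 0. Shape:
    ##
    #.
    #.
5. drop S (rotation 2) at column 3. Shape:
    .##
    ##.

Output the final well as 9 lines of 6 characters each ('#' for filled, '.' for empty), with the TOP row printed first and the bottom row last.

Drop 1: L rot3 at col 0 lands with bottom-row=0; cleared 0 line(s) (total 0); column heights now [3 3 0 0 0 0], max=3
Drop 2: I rot3 at col 1 lands with bottom-row=3; cleared 0 line(s) (total 0); column heights now [3 7 0 0 0 0], max=7
Drop 3: Z rot2 at col 1 lands with bottom-row=6; cleared 0 line(s) (total 0); column heights now [3 8 8 7 0 0], max=8
Drop 4: J rot1 at col 0 lands with bottom-row=6; cleared 0 line(s) (total 0); column heights now [9 9 8 7 0 0], max=9
Drop 5: S rot2 at col 3 lands with bottom-row=7; cleared 0 line(s) (total 0); column heights now [9 9 8 8 9 9], max=9

Answer: ##..##
#####.
####..
.#....
.#....
.#....
##....
.#....
.#....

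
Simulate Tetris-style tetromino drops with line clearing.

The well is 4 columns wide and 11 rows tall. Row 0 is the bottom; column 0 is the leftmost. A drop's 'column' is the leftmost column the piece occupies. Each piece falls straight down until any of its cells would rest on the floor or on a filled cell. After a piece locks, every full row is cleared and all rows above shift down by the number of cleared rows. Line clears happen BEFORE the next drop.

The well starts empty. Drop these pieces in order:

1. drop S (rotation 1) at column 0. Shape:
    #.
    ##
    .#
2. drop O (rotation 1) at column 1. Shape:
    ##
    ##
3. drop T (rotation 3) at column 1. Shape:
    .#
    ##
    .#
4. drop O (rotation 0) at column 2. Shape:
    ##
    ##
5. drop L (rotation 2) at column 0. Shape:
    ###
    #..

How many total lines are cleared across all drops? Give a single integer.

Answer: 0

Derivation:
Drop 1: S rot1 at col 0 lands with bottom-row=0; cleared 0 line(s) (total 0); column heights now [3 2 0 0], max=3
Drop 2: O rot1 at col 1 lands with bottom-row=2; cleared 0 line(s) (total 0); column heights now [3 4 4 0], max=4
Drop 3: T rot3 at col 1 lands with bottom-row=4; cleared 0 line(s) (total 0); column heights now [3 6 7 0], max=7
Drop 4: O rot0 at col 2 lands with bottom-row=7; cleared 0 line(s) (total 0); column heights now [3 6 9 9], max=9
Drop 5: L rot2 at col 0 lands with bottom-row=8; cleared 0 line(s) (total 0); column heights now [10 10 10 9], max=10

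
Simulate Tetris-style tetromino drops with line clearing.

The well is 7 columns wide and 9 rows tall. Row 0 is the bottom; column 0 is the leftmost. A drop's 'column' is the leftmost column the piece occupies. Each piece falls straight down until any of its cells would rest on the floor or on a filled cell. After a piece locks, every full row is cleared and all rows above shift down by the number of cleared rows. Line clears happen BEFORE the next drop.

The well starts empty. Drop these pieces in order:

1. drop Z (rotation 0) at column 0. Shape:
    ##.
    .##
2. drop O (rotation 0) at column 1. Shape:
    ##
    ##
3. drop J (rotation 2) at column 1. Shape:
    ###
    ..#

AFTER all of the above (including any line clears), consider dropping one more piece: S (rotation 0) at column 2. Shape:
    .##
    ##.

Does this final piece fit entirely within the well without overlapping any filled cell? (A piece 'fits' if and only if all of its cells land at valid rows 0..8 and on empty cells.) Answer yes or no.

Answer: yes

Derivation:
Drop 1: Z rot0 at col 0 lands with bottom-row=0; cleared 0 line(s) (total 0); column heights now [2 2 1 0 0 0 0], max=2
Drop 2: O rot0 at col 1 lands with bottom-row=2; cleared 0 line(s) (total 0); column heights now [2 4 4 0 0 0 0], max=4
Drop 3: J rot2 at col 1 lands with bottom-row=3; cleared 0 line(s) (total 0); column heights now [2 5 5 5 0 0 0], max=5
Test piece S rot0 at col 2 (width 3): heights before test = [2 5 5 5 0 0 0]; fits = True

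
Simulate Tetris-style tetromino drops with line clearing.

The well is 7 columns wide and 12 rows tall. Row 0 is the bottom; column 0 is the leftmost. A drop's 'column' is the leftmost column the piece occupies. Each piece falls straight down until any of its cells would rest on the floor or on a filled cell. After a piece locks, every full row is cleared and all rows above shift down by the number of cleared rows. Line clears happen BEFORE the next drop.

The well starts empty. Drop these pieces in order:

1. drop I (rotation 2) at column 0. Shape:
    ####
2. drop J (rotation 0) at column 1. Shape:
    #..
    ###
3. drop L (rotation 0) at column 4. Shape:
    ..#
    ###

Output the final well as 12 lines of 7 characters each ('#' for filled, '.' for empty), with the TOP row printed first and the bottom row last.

Answer: .......
.......
.......
.......
.......
.......
.......
.......
.......
.......
.#.....
.###..#

Derivation:
Drop 1: I rot2 at col 0 lands with bottom-row=0; cleared 0 line(s) (total 0); column heights now [1 1 1 1 0 0 0], max=1
Drop 2: J rot0 at col 1 lands with bottom-row=1; cleared 0 line(s) (total 0); column heights now [1 3 2 2 0 0 0], max=3
Drop 3: L rot0 at col 4 lands with bottom-row=0; cleared 1 line(s) (total 1); column heights now [0 2 1 1 0 0 1], max=2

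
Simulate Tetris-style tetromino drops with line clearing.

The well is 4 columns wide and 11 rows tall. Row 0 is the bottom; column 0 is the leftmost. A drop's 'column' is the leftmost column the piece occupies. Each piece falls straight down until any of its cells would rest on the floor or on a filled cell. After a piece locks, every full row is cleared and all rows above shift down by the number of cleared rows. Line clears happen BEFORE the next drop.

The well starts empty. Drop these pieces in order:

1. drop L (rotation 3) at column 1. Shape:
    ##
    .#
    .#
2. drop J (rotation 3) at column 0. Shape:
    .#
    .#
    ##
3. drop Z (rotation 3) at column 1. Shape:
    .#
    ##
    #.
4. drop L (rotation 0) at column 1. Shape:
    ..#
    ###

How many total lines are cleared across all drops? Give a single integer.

Drop 1: L rot3 at col 1 lands with bottom-row=0; cleared 0 line(s) (total 0); column heights now [0 3 3 0], max=3
Drop 2: J rot3 at col 0 lands with bottom-row=3; cleared 0 line(s) (total 0); column heights now [4 6 3 0], max=6
Drop 3: Z rot3 at col 1 lands with bottom-row=6; cleared 0 line(s) (total 0); column heights now [4 8 9 0], max=9
Drop 4: L rot0 at col 1 lands with bottom-row=9; cleared 0 line(s) (total 0); column heights now [4 10 10 11], max=11

Answer: 0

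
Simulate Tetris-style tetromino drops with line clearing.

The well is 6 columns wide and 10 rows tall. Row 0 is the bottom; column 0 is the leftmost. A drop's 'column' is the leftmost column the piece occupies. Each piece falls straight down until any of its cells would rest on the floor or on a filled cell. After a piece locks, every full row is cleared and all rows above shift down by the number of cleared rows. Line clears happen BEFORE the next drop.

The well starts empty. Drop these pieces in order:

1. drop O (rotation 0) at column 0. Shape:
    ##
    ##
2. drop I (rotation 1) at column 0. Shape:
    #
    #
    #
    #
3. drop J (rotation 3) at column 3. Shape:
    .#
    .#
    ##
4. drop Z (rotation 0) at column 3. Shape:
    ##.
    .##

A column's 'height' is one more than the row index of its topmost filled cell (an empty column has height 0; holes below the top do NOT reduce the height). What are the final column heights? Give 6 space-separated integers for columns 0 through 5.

Answer: 6 2 0 5 5 4

Derivation:
Drop 1: O rot0 at col 0 lands with bottom-row=0; cleared 0 line(s) (total 0); column heights now [2 2 0 0 0 0], max=2
Drop 2: I rot1 at col 0 lands with bottom-row=2; cleared 0 line(s) (total 0); column heights now [6 2 0 0 0 0], max=6
Drop 3: J rot3 at col 3 lands with bottom-row=0; cleared 0 line(s) (total 0); column heights now [6 2 0 1 3 0], max=6
Drop 4: Z rot0 at col 3 lands with bottom-row=3; cleared 0 line(s) (total 0); column heights now [6 2 0 5 5 4], max=6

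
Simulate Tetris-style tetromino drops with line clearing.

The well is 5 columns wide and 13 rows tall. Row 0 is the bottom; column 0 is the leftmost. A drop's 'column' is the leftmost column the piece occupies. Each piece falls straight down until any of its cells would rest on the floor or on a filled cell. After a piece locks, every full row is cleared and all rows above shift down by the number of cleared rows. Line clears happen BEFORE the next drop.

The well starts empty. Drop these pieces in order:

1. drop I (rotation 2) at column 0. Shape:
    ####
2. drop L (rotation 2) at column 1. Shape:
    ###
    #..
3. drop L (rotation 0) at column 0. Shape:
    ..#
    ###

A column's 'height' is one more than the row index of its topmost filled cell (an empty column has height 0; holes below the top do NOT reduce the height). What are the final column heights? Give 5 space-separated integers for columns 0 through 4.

Drop 1: I rot2 at col 0 lands with bottom-row=0; cleared 0 line(s) (total 0); column heights now [1 1 1 1 0], max=1
Drop 2: L rot2 at col 1 lands with bottom-row=1; cleared 0 line(s) (total 0); column heights now [1 3 3 3 0], max=3
Drop 3: L rot0 at col 0 lands with bottom-row=3; cleared 0 line(s) (total 0); column heights now [4 4 5 3 0], max=5

Answer: 4 4 5 3 0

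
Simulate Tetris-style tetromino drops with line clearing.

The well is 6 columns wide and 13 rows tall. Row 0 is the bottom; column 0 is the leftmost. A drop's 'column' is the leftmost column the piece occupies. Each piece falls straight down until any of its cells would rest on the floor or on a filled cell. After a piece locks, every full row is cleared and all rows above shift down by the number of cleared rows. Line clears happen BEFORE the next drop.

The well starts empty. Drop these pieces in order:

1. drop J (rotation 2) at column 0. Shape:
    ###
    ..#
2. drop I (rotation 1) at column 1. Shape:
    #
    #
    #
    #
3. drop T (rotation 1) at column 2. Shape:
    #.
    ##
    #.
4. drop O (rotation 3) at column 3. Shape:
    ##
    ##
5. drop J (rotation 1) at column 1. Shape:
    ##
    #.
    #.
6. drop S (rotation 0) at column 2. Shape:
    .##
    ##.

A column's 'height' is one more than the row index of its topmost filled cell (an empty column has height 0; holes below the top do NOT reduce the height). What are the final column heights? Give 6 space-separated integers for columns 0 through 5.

Answer: 2 9 10 11 11 0

Derivation:
Drop 1: J rot2 at col 0 lands with bottom-row=0; cleared 0 line(s) (total 0); column heights now [2 2 2 0 0 0], max=2
Drop 2: I rot1 at col 1 lands with bottom-row=2; cleared 0 line(s) (total 0); column heights now [2 6 2 0 0 0], max=6
Drop 3: T rot1 at col 2 lands with bottom-row=2; cleared 0 line(s) (total 0); column heights now [2 6 5 4 0 0], max=6
Drop 4: O rot3 at col 3 lands with bottom-row=4; cleared 0 line(s) (total 0); column heights now [2 6 5 6 6 0], max=6
Drop 5: J rot1 at col 1 lands with bottom-row=6; cleared 0 line(s) (total 0); column heights now [2 9 9 6 6 0], max=9
Drop 6: S rot0 at col 2 lands with bottom-row=9; cleared 0 line(s) (total 0); column heights now [2 9 10 11 11 0], max=11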